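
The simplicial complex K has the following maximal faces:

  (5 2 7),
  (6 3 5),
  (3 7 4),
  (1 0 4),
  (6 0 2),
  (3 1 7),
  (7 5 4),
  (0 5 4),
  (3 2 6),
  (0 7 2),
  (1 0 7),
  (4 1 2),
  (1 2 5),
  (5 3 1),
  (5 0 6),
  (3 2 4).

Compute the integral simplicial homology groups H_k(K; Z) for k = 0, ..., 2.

H_0 = Z,  H_1 = Z^2,  H_2 = Z.

K has 8 vertices, 24 edges, 16 triangles.
rank ∂_0 = 0, rank ∂_1 = 7 ⇒ b_0 = 8 − 0 − 7 = 1; all invariant factors of ∂_1 are 1 so no torsion. So H_0 ≅ Z.
rank ∂_1 = 7, rank ∂_2 = 15 ⇒ b_1 = 24 − 7 − 15 = 2; all invariant factors of ∂_2 are 1 so no torsion. So H_1 ≅ Z^2.
rank ∂_2 = 15, rank ∂_3 = 0 ⇒ b_2 = 16 − 15 − 0 = 1. So H_2 ≅ Z.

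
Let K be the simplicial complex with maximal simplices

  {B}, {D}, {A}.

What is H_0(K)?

Order the vertices as A < B < D. Listing each simplex with vertices in this order, K has dimension 0 with simplices:

  0-simplices (3): A, B, D

giving chain groups C_0 ≅ Z^3.

Reading off H_k = ker ∂_k / im ∂_{k+1}:

  H_0: rank C_0 − rank ∂_1 = 3 − 0 = 3, and there is no ∂_1, so H_0 = Z^3.

H_0 = Z^3.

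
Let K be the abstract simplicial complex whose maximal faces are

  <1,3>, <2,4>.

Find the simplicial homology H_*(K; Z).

H_0 = Z^2,  H_1 = 0.

Take the total order 1 < 2 < 3 < 4 on the vertex set. Then K (dimension 1) consists of the simplices:

  0-simplices (4): [1], [2], [3], [4]
  1-simplices (2): [1,3], [2,4]

so the chain groups are C_0 ≅ Z^4, C_1 ≅ Z^2.

Boundary ∂_1: C_1 → C_0 is given by ∂[p,q] = [q] − [p].
As a 4×2 matrix over Z this has rank 2, with invariant factors (1,1).

Now H_k = ker ∂_k / im ∂_{k+1}, so:

  H_0: rank C_0 − rank ∂_1 = 4 − 2 = 2, and the invariant factors of ∂_1 are all 1, so H_0 = Z^2.
  H_1: rank ker ∂_1 − rank ∂_2 = (2 − 2) − 0 = 0, and there is no ∂_2, so H_1 = 0.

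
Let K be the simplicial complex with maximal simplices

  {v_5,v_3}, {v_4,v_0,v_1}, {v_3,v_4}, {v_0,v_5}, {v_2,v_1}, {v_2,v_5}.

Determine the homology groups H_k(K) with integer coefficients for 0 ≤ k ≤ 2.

H_0 ≅ Z,  H_1 ≅ Z^2,  H_2 = 0.

Take the total order v_0 < v_1 < v_2 < v_3 < v_4 < v_5 on the vertex set. Then K (dimension 2) consists of the simplices:

  0-simplices (6): [v_0], [v_1], [v_2], [v_3], [v_4], [v_5]
  1-simplices (8): [v_0,v_1], [v_0,v_4], [v_0,v_5], [v_1,v_2], [v_1,v_4], [v_2,v_5], [v_3,v_4], [v_3,v_5]
  2-simplices (1): [v_0,v_1,v_4]

giving chain groups C_0 ≅ Z^6, C_1 ≅ Z^8, C_2 ≅ Z^1.

The boundary map ∂_1: C_1 → C_0 maps an edge to its endpoints' difference, ∂[p,q] = q − p. For instance
  ∂[v_0,v_1] = [v_1] − [v_0].
The resulting 6×8 matrix has rank 5, and its Smith normal form has invariant factors (1,1,1,1,1).

∂_2: C_2 → C_1 sends each 2-simplex [p,q,r] to [q,r] − [p,r] + [p,q]. For instance
  ∂[v_0,v_1,v_4] = [v_1,v_4] − [v_0,v_4] + [v_0,v_1].
As a 8×1 matrix over Z this has rank 1, with invariant factors (1).

Computing H_k = (kernel of ∂_k) / (image of ∂_{k+1}):

  H_0: rank C_0 − rank ∂_1 = 6 − 5 = 1, and the invariant factors of ∂_1 are all 1, so H_0 ≅ Z.
  H_1: rank ker ∂_1 − rank ∂_2 = (8 − 5) − 1 = 2, and the invariant factors of ∂_2 are all 1, so H_1 ≅ Z^2.
  H_2: rank ker ∂_2 − rank ∂_3 = (1 − 1) − 0 = 0, and there is no ∂_3, so H_2 ≅ 0.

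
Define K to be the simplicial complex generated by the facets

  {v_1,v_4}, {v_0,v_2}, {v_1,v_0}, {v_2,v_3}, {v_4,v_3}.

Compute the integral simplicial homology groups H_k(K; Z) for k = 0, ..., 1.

Fix the vertex order v_0 < v_1 < v_2 < v_3 < v_4 and write every simplex with vertices in increasing order. Then dim K = 1 and the simplices of K are:

  0-simplices (5): [v_0], [v_1], [v_2], [v_3], [v_4]
  1-simplices (5): [v_0,v_1], [v_0,v_2], [v_1,v_4], [v_2,v_3], [v_3,v_4]

Hence C_0 ≅ Z^5, C_1 ≅ Z^5.

The boundary map ∂_1: C_1 → C_0 maps an edge to its endpoints' difference, ∂[p,q] = q − p.
As a 5×5 matrix over Z this has rank 4, with invariant factors (1,1,1,1).

Now H_k = ker ∂_k / im ∂_{k+1}, so:

  H_0: rank C_0 − rank ∂_1 = 5 − 4 = 1, and the invariant factors of ∂_1 are all 1, so H_0 ≅ Z.
  H_1: rank ker ∂_1 − rank ∂_2 = (5 − 4) − 0 = 1, and there is no ∂_2, so H_1 ≅ Z.

(K is a triangulation of the circle S^1.)

H_0 = Z,  H_1 = Z.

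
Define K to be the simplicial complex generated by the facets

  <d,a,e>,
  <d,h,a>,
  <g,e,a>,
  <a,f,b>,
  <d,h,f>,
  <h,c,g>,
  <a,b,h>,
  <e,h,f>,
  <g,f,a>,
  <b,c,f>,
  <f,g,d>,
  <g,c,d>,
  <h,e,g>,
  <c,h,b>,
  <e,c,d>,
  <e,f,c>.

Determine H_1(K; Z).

H_1 ≅ Z^2.

Take the total order a < b < c < d < e < f < g < h on the vertex set. Then K (dimension 2) consists of the simplices:

  0-simplices (8): a, b, c, d, e, f, g, h
  1-simplices (24): ab, ad, ae, af, ag, ah, bc, bf, bh, cd, ce, cf, cg, ch, de, df, dg, dh, ef, eg, eh, fg, fh, gh
  2-simplices (16): abf, abh, ade, adh, aeg, afg, bcf, bch, cde, cdg, cef, cgh, dfg, dfh, efh, egh

so the chain groups are C_0 ≅ Z^8, C_1 ≅ Z^24, C_2 ≅ Z^16.

The boundary map ∂_1: C_1 → C_0 is given by ∂[p,q] = [q] − [p]. For instance
  ∂ag = g − a.
This gives a 8×24 integer matrix of rank 7; reducing to Smith normal form yields diagonal entries (1,1,1,1,1,1,1).

Boundary ∂_2: C_2 → C_1 sends each 2-simplex [p,q,r] to [q,r] − [p,r] + [p,q]. For instance
  ∂egh = gh − eh + eg,
  ∂dfg = fg − dg + df.
As a 24×16 matrix over Z this has rank 15, with invariant factors (1,1,1,1,1,1,1,1,1,1,1,1,1,1,1).

Reading off H_k = ker ∂_k / im ∂_{k+1}:

  H_1: rank ker ∂_1 − rank ∂_2 = (24 − 7) − 15 = 2, and the invariant factors of ∂_2 are all 1, so H_1 ≅ Z^2.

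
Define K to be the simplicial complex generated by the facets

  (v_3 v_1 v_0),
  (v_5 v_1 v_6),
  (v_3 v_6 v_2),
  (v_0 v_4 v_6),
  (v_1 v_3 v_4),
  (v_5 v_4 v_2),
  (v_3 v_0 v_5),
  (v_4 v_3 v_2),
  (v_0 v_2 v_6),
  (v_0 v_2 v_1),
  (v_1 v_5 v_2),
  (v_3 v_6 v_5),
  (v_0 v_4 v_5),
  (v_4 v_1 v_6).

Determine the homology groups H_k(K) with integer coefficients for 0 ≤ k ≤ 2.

H_0 = Z,  H_1 = Z^2,  H_2 = Z.

Take the total order v_0 < v_1 < v_2 < v_3 < v_4 < v_5 < v_6 on the vertex set. Then K (dimension 2) consists of the simplices:

  0-simplices (7): [v_0], [v_1], [v_2], [v_3], [v_4], [v_5], [v_6]
  1-simplices (21): (21 of them)
  2-simplices (14): (14 of them)

so the chain groups are C_0 ≅ Z^7, C_1 ≅ Z^21, C_2 ≅ Z^14.

The boundary map ∂_1: C_1 → C_0 maps an edge to its endpoints' difference, ∂[p,q] = q − p.
This gives a 7×21 integer matrix of rank 6; reducing to Smith normal form yields diagonal entries (1,1,1,1,1,1).

∂_2: C_2 → C_1 maps a triangle to the signed sum of its edges. For instance
  ∂[v_0,v_4,v_6] = [v_4,v_6] − [v_0,v_6] + [v_0,v_4],
  ∂[v_0,v_1,v_3] = [v_1,v_3] − [v_0,v_3] + [v_0,v_1].
As a 21×14 matrix over Z this has rank 13, with invariant factors (1,1,1,1,1,1,1,1,1,1,1,1,1).

Reading off H_k = ker ∂_k / im ∂_{k+1}:

  H_0: rank C_0 − rank ∂_1 = 7 − 6 = 1, and the invariant factors of ∂_1 are all 1, so H_0 ≅ Z.
  H_1: rank ker ∂_1 − rank ∂_2 = (21 − 6) − 13 = 2, and the invariant factors of ∂_2 are all 1, so H_1 ≅ Z^2.
  H_2: rank ker ∂_2 − rank ∂_3 = (14 − 13) − 0 = 1, and there is no ∂_3, so H_2 ≅ Z.

As a check, the Euler characteristic is 7 − 21 + 14 = 0, which agrees with 1 − 2 + 1 = 0.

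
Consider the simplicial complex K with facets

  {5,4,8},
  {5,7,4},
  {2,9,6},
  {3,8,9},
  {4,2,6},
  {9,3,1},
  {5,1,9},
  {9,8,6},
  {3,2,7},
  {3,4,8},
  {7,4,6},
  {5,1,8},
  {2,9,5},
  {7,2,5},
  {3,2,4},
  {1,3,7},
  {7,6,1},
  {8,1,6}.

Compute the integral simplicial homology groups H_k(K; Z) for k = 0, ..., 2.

H_0 ≅ Z,  H_1 ≅ Z ⊕ Z/2,  H_2 = 0.

Fix the vertex order 1 < 2 < 3 < 4 < 5 < 6 < 7 < 8 < 9 and write every simplex with vertices in increasing order. Then dim K = 2 and the simplices of K are:

  0-simplices (9): [1], [2], [3], [4], [5], [6], [7], [8], [9]
  1-simplices (27): (27 of them)
  2-simplices (18): [1,3,7], [1,3,9], [1,5,8], [1,5,9], [1,6,7], [1,6,8], [2,3,4], [2,3,7], [2,4,6], [2,5,7], [2,5,9], [2,6,9], [3,4,8], [3,8,9], [4,5,7], [4,5,8], [4,6,7], [6,8,9]

giving chain groups C_0 ≅ Z^9, C_1 ≅ Z^27, C_2 ≅ Z^18.

The boundary map ∂_1: C_1 → C_0 is given by ∂[p,q] = [q] − [p].
The 9×27 boundary matrix has rank 8 and Smith normal form diag(1,1,1,1,1,1,1,1).

∂_2: C_2 → C_1 maps a triangle to the signed sum of its edges. For instance
  ∂[2,4,6] = [4,6] − [2,6] + [2,4],
  ∂[1,3,9] = [3,9] − [1,9] + [1,3].
As a 27×18 matrix over Z this has rank 18, with invariant factors (1,1,1,1,1,1,1,1,1,1,1,1,1,1,1,1,1,2).

Reading off H_k = ker ∂_k / im ∂_{k+1}:

  H_0: rank C_0 − rank ∂_1 = 9 − 8 = 1, and the invariant factors of ∂_1 are all 1, so H_0 ≅ Z.
  H_1: rank ker ∂_1 − rank ∂_2 = (27 − 8) − 18 = 1, and ∂_2 has invariant factor 2 > 1, so H_1 ≅ Z ⊕ Z/2.
  H_2: rank ker ∂_2 − rank ∂_3 = (18 − 18) − 0 = 0, and there is no ∂_3, so H_2 ≅ 0.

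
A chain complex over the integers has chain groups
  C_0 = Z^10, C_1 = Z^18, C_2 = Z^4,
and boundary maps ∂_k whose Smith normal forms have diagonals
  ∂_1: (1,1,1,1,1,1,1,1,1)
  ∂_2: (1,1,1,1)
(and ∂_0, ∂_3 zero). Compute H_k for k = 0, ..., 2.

H_0: b_0 = 10 − 0 − 9 = 1; torsion from ∂_1 factors > 1: none. So H_0 ≅ Z.
H_1: b_1 = 18 − 9 − 4 = 5; torsion from ∂_2 factors > 1: none. So H_1 ≅ Z^5.
H_2: b_2 = 4 − 4 − 0 = 0; torsion from ∂_3 factors > 1: none. So H_2 ≅ 0.

H_0 ≅ Z,  H_1 ≅ Z^5,  H_2 = 0.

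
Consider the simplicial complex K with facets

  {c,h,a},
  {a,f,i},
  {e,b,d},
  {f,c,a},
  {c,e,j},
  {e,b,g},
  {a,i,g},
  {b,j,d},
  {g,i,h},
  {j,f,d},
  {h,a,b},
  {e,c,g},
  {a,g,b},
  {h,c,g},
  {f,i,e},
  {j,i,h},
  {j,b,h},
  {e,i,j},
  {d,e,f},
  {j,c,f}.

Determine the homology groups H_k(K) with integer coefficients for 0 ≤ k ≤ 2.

K has 10 vertices, 30 edges, 20 triangles.
rank ∂_0 = 0, rank ∂_1 = 9 ⇒ b_0 = 10 − 0 − 9 = 1; all invariant factors of ∂_1 are 1 so no torsion. So H_0 = Z.
rank ∂_1 = 9, rank ∂_2 = 20 ⇒ b_1 = 30 − 9 − 20 = 1; ∂_2 has invariant factor(s) [2] giving torsion. So H_1 = Z ⊕ Z/2Z.
rank ∂_2 = 20, rank ∂_3 = 0 ⇒ b_2 = 20 − 20 − 0 = 0. So H_2 = 0.

H_0 = Z,  H_1 = Z ⊕ Z/2Z,  H_2 = 0.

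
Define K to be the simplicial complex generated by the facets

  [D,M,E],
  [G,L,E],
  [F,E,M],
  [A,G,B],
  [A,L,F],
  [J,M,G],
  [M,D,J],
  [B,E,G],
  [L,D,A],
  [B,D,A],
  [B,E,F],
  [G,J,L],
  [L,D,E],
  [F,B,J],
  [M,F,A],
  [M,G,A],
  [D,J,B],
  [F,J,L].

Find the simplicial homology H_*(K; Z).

K has 9 vertices, 27 edges, 18 triangles.
rank ∂_0 = 0, rank ∂_1 = 8 ⇒ b_0 = 9 − 0 − 8 = 1; all invariant factors of ∂_1 are 1 so no torsion. So H_0 = Z.
rank ∂_1 = 8, rank ∂_2 = 17 ⇒ b_1 = 27 − 8 − 17 = 2; all invariant factors of ∂_2 are 1 so no torsion. So H_1 = Z^2.
rank ∂_2 = 17, rank ∂_3 = 0 ⇒ b_2 = 18 − 17 − 0 = 1. So H_2 = Z.

H_0 ≅ Z,  H_1 ≅ Z^2,  H_2 ≅ Z.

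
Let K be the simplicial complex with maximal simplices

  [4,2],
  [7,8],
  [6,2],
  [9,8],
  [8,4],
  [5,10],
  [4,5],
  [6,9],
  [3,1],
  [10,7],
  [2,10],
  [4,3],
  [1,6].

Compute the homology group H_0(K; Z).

Order the vertices as 1 < 2 < 3 < 4 < 5 < 6 < 7 < 8 < 9 < 10. Listing each simplex with vertices in this order, K has dimension 1 with simplices:

  0-simplices (10): [1], [2], [3], [4], [5], [6], [7], [8], [9], [10]
  1-simplices (13): [1,3], [1,6], [2,4], [2,6], [2,10], [3,4], [4,5], [4,8], [5,10], [6,9], [7,8], [7,10], [8,9]

Hence C_0 ≅ Z^10, C_1 ≅ Z^13.

The boundary map ∂_1: C_1 → C_0 sends each edge [p,q] (with p < q) to q − p. For instance
  ∂[8,9] = [9] − [8].
This gives a 10×13 integer matrix of rank 9; reducing to Smith normal form yields diagonal entries (1,1,1,1,1,1,1,1,1).

Computing H_k = (kernel of ∂_k) / (image of ∂_{k+1}):

  H_0: rank C_0 − rank ∂_1 = 10 − 9 = 1, and the invariant factors of ∂_1 are all 1, so H_0 = Z.

H_0 = Z.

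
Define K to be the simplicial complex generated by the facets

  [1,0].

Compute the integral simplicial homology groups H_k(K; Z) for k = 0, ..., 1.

H_0 = Z,  H_1 = 0.

Fix the vertex order 0 < 1 and write every simplex with vertices in increasing order. Then dim K = 1 and the simplices of K are:

  0-simplices (2): [0], [1]
  1-simplices (1): [0,1]

Hence C_0 ≅ Z^2, C_1 ≅ Z^1.

Boundary ∂_1: C_1 → C_0 maps an edge to its endpoints' difference, ∂[p,q] = q − p. For instance
  ∂[0,1] = [1] − [0].
The resulting 2×1 matrix has rank 1, and its Smith normal form has invariant factors (1).

From H_k ≅ ker(∂_k) / im(∂_{k+1}) we obtain:

  H_0: rank C_0 − rank ∂_1 = 2 − 1 = 1, and the invariant factors of ∂_1 are all 1, so H_0 = Z.
  H_1: rank ker ∂_1 − rank ∂_2 = (1 − 1) − 0 = 0, and there is no ∂_2, so H_1 = 0.

As a check, the Euler characteristic is 2 − 1 = 1, which agrees with 1 − 0 = 1.
(K is a triangulation of the 1-simplex.)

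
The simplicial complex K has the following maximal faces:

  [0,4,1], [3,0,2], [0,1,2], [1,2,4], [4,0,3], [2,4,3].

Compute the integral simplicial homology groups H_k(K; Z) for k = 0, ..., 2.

Order the vertices as 0 < 1 < 2 < 3 < 4. Listing each simplex with vertices in this order, K has dimension 2 with simplices:

  0-simplices (5): [0], [1], [2], [3], [4]
  1-simplices (9): [0,1], [0,2], [0,3], [0,4], [1,2], [1,4], [2,3], [2,4], [3,4]
  2-simplices (6): [0,1,2], [0,1,4], [0,2,3], [0,3,4], [1,2,4], [2,3,4]

so the chain groups are C_0 ≅ Z^5, C_1 ≅ Z^9, C_2 ≅ Z^6.

Boundary ∂_1: C_1 → C_0 is given by ∂[p,q] = [q] − [p].
The 5×9 boundary matrix has rank 4 and Smith normal form diag(1,1,1,1).

∂_2: C_2 → C_1 acts by ∂[p,q,r] = [q,r] − [p,r] + [p,q]. For instance
  ∂[2,3,4] = [3,4] − [2,4] + [2,3],
  ∂[0,3,4] = [3,4] − [0,4] + [0,3].
The resulting 9×6 matrix has rank 5, and its Smith normal form has invariant factors (1,1,1,1,1).

Reading off H_k = ker ∂_k / im ∂_{k+1}:

  H_0: rank C_0 − rank ∂_1 = 5 − 4 = 1, and the invariant factors of ∂_1 are all 1, so H_0 = Z.
  H_1: rank ker ∂_1 − rank ∂_2 = (9 − 4) − 5 = 0, and the invariant factors of ∂_2 are all 1, so H_1 = 0.
  H_2: rank ker ∂_2 − rank ∂_3 = (6 − 5) − 0 = 1, and there is no ∂_3, so H_2 = Z.

As a check, the Euler characteristic is 5 − 9 + 6 = 2, which agrees with 1 − 0 + 1 = 2.

H_0 = Z,  H_1 = 0,  H_2 = Z.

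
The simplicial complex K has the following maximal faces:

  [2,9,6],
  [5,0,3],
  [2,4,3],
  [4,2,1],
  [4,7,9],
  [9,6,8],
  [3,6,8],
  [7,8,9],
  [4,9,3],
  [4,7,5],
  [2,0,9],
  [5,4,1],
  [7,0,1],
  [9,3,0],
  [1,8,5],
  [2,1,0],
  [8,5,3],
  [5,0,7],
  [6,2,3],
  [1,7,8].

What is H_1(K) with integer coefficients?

Take the total order 0 < 1 < 2 < 3 < 4 < 5 < 6 < 7 < 8 < 9 on the vertex set. Then K (dimension 2) consists of the simplices:

  0-simplices (10): [0], [1], [2], [3], [4], [5], [6], [7], [8], [9]
  1-simplices (30): (30 of them)
  2-simplices (20): (20 of them)

Hence C_0 ≅ Z^10, C_1 ≅ Z^30, C_2 ≅ Z^20.

The boundary map ∂_1: C_1 → C_0 sends each edge [p,q] (with p < q) to q − p. For instance
  ∂[3,8] = [8] − [3].
This gives a 10×30 integer matrix of rank 9; reducing to Smith normal form yields diagonal entries (1,1,1,1,1,1,1,1,1).

Boundary ∂_2: C_2 → C_1 acts by ∂[p,q,r] = [q,r] − [p,r] + [p,q]. For instance
  ∂[0,3,9] = [3,9] − [0,9] + [0,3],
  ∂[1,4,5] = [4,5] − [1,5] + [1,4].
The 30×20 boundary matrix has rank 20 and Smith normal form diag(1,1,1,1,1,1,1,1,1,1,1,1,1,1,1,1,1,1,1,2).

Computing H_k = (kernel of ∂_k) / (image of ∂_{k+1}):

  H_1: rank ker ∂_1 − rank ∂_2 = (30 − 9) − 20 = 1, and ∂_2 has invariant factor 2 > 1, so H_1 = Z ⊕ Z/2Z.

(K is a triangulation of the Klein bottle.)

H_1 = Z ⊕ Z/2Z.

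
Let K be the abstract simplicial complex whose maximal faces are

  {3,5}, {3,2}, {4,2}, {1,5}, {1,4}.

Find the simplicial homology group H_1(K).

H_1 = Z.

Fix the vertex order 1 < 2 < 3 < 4 < 5 and write every simplex with vertices in increasing order. Then dim K = 1 and the simplices of K are:

  0-simplices (5): [1], [2], [3], [4], [5]
  1-simplices (5): [1,4], [1,5], [2,3], [2,4], [3,5]

Hence C_0 ≅ Z^5, C_1 ≅ Z^5.

∂_1: C_1 → C_0 maps an edge to its endpoints' difference, ∂[p,q] = q − p. For instance
  ∂[1,4] = [4] − [1].
This gives a 5×5 integer matrix of rank 4; reducing to Smith normal form yields diagonal entries (1,1,1,1).

Computing H_k = (kernel of ∂_k) / (image of ∂_{k+1}):

  H_1: rank ker ∂_1 − rank ∂_2 = (5 − 4) − 0 = 1, and there is no ∂_2, so H_1 = Z.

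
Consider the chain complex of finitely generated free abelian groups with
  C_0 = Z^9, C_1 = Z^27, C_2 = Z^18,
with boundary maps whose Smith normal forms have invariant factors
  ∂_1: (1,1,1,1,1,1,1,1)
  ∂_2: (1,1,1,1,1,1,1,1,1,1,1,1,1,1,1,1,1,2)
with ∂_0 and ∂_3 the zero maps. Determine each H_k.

H_0 ≅ Z,  H_1 ≅ Z ⊕ Z/2,  H_2 = 0.

H_0: b_0 = 9 − 0 − 8 = 1; torsion from ∂_1 factors > 1: none. So H_0 ≅ Z.
H_1: b_1 = 27 − 8 − 18 = 1; torsion from ∂_2 factors > 1: [2]. So H_1 ≅ Z ⊕ Z/2.
H_2: b_2 = 18 − 18 − 0 = 0; torsion from ∂_3 factors > 1: none. So H_2 ≅ 0.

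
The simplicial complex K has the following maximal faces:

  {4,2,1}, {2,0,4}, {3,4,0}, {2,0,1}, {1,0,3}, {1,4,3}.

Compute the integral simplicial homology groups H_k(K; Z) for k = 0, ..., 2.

H_0 = Z,  H_1 = 0,  H_2 = Z.

Fix the vertex order 0 < 1 < 2 < 3 < 4 and write every simplex with vertices in increasing order. Then dim K = 2 and the simplices of K are:

  0-simplices (5): [0], [1], [2], [3], [4]
  1-simplices (9): [0,1], [0,2], [0,3], [0,4], [1,2], [1,3], [1,4], [2,4], [3,4]
  2-simplices (6): [0,1,2], [0,1,3], [0,2,4], [0,3,4], [1,2,4], [1,3,4]

so the chain groups are C_0 ≅ Z^5, C_1 ≅ Z^9, C_2 ≅ Z^6.

∂_1: C_1 → C_0 maps an edge to its endpoints' difference, ∂[p,q] = q − p.
This gives a 5×9 integer matrix of rank 4; reducing to Smith normal form yields diagonal entries (1,1,1,1).

Boundary ∂_2: C_2 → C_1 acts by ∂[p,q,r] = [q,r] − [p,r] + [p,q]. For instance
  ∂[0,1,2] = [1,2] − [0,2] + [0,1],
  ∂[0,1,3] = [1,3] − [0,3] + [0,1].
As a 9×6 matrix over Z this has rank 5, with invariant factors (1,1,1,1,1).

Reading off H_k = ker ∂_k / im ∂_{k+1}:

  H_0: rank C_0 − rank ∂_1 = 5 − 4 = 1, and the invariant factors of ∂_1 are all 1, so H_0 ≅ Z.
  H_1: rank ker ∂_1 − rank ∂_2 = (9 − 4) − 5 = 0, and the invariant factors of ∂_2 are all 1, so H_1 ≅ 0.
  H_2: rank ker ∂_2 − rank ∂_3 = (6 − 5) − 0 = 1, and there is no ∂_3, so H_2 ≅ Z.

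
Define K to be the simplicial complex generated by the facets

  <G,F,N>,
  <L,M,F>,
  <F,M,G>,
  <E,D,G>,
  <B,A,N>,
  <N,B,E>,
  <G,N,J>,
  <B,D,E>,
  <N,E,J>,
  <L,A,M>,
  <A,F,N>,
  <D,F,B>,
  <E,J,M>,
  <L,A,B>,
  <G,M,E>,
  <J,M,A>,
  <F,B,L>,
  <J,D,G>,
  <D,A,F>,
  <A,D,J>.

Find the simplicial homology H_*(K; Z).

Order the vertices as A < B < D < E < F < G < J < L < M < N. Listing each simplex with vertices in this order, K has dimension 2 with simplices:

  0-simplices (10): A, B, D, E, F, G, J, L, M, N
  1-simplices (30): AB, AD, AF, AJ, AL, AM, AN, BD, BE, BF, BL, BN, DE, DF, DG, DJ, EG, EJ, EM, EN, FG, FL, FM, FN, GJ, GM, GN, JM, JN, LM
  2-simplices (20): ABL, ABN, ADF, ADJ, AFN, AJM, ALM, BDE, BDF, BEN, BFL, DEG, DGJ, EGM, EJM, EJN, FGM, FGN, FLM, GJN

so the chain groups are C_0 ≅ Z^10, C_1 ≅ Z^30, C_2 ≅ Z^20.

Boundary ∂_1: C_1 → C_0 sends each edge [p,q] (with p < q) to q − p.
As a 10×30 matrix over Z this has rank 9, with invariant factors (1,1,1,1,1,1,1,1,1).

Boundary ∂_2: C_2 → C_1 acts by ∂[p,q,r] = [q,r] − [p,r] + [p,q]. For instance
  ∂DGJ = GJ − DJ + DG,
  ∂DEG = EG − DG + DE.
As a 30×20 matrix over Z this has rank 20, with invariant factors (1,1,1,1,1,1,1,1,1,1,1,1,1,1,1,1,1,1,1,2).

From H_k ≅ ker(∂_k) / im(∂_{k+1}) we obtain:

  H_0: rank C_0 − rank ∂_1 = 10 − 9 = 1, and the invariant factors of ∂_1 are all 1, so H_0 = Z.
  H_1: rank ker ∂_1 − rank ∂_2 = (30 − 9) − 20 = 1, and ∂_2 has invariant factor 2 > 1, so H_1 = Z ⊕ Z_2.
  H_2: rank ker ∂_2 − rank ∂_3 = (20 − 20) − 0 = 0, and there is no ∂_3, so H_2 = 0.

(K is a triangulation of the Klein bottle.)

H_0 = Z,  H_1 = Z ⊕ Z_2,  H_2 = 0.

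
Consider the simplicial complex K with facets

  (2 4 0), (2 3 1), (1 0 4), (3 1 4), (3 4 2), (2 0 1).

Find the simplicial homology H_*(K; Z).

Take the total order 0 < 1 < 2 < 3 < 4 on the vertex set. Then K (dimension 2) consists of the simplices:

  0-simplices (5): [0], [1], [2], [3], [4]
  1-simplices (9): [0,1], [0,2], [0,4], [1,2], [1,3], [1,4], [2,3], [2,4], [3,4]
  2-simplices (6): [0,1,2], [0,1,4], [0,2,4], [1,2,3], [1,3,4], [2,3,4]

giving chain groups C_0 ≅ Z^5, C_1 ≅ Z^9, C_2 ≅ Z^6.

The boundary map ∂_1: C_1 → C_0 maps an edge to its endpoints' difference, ∂[p,q] = q − p. For instance
  ∂[3,4] = [4] − [3].
The 5×9 boundary matrix has rank 4 and Smith normal form diag(1,1,1,1).

The boundary map ∂_2: C_2 → C_1 sends each 2-simplex [p,q,r] to [q,r] − [p,r] + [p,q]. For instance
  ∂[0,1,2] = [1,2] − [0,2] + [0,1],
  ∂[1,2,3] = [2,3] − [1,3] + [1,2].
As a 9×6 matrix over Z this has rank 5, with invariant factors (1,1,1,1,1).

Computing H_k = (kernel of ∂_k) / (image of ∂_{k+1}):

  H_0: rank C_0 − rank ∂_1 = 5 − 4 = 1, and the invariant factors of ∂_1 are all 1, so H_0 = Z.
  H_1: rank ker ∂_1 − rank ∂_2 = (9 − 4) − 5 = 0, and the invariant factors of ∂_2 are all 1, so H_1 = 0.
  H_2: rank ker ∂_2 − rank ∂_3 = (6 − 5) − 0 = 1, and there is no ∂_3, so H_2 = Z.

As a check, the Euler characteristic is 5 − 9 + 6 = 2, which agrees with 1 − 0 + 1 = 2.

H_0 = Z,  H_1 = 0,  H_2 = Z.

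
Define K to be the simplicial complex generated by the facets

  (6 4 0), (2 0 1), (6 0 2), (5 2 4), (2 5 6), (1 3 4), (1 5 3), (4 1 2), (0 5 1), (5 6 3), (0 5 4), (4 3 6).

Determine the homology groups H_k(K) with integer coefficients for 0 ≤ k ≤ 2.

Take the total order 0 < 1 < 2 < 3 < 4 < 5 < 6 on the vertex set. Then K (dimension 2) consists of the simplices:

  0-simplices (7): [0], [1], [2], [3], [4], [5], [6]
  1-simplices (18): [0,1], [0,2], [0,4], [0,5], [0,6], [1,2], [1,3], [1,4], [1,5], [2,4], [2,5], [2,6], [3,4], [3,5], [3,6], [4,5], [4,6], [5,6]
  2-simplices (12): [0,1,2], [0,1,5], [0,2,6], [0,4,5], [0,4,6], [1,2,4], [1,3,4], [1,3,5], [2,4,5], [2,5,6], [3,4,6], [3,5,6]

giving chain groups C_0 ≅ Z^7, C_1 ≅ Z^18, C_2 ≅ Z^12.

∂_1: C_1 → C_0 is given by ∂[p,q] = [q] − [p]. For instance
  ∂[3,6] = [6] − [3].
As a 7×18 matrix over Z this has rank 6, with invariant factors (1,1,1,1,1,1).

Boundary ∂_2: C_2 → C_1 acts by ∂[p,q,r] = [q,r] − [p,r] + [p,q]. For instance
  ∂[0,1,2] = [1,2] − [0,2] + [0,1],
  ∂[2,4,5] = [4,5] − [2,5] + [2,4].
The 18×12 boundary matrix has rank 12 and Smith normal form diag(1,1,1,1,1,1,1,1,1,1,1,2).

Reading off H_k = ker ∂_k / im ∂_{k+1}:

  H_0: rank C_0 − rank ∂_1 = 7 − 6 = 1, and the invariant factors of ∂_1 are all 1, so H_0 = Z.
  H_1: rank ker ∂_1 − rank ∂_2 = (18 − 6) − 12 = 0, and ∂_2 has invariant factor 2 > 1, so H_1 = Z_2.
  H_2: rank ker ∂_2 − rank ∂_3 = (12 − 12) − 0 = 0, and there is no ∂_3, so H_2 = 0.

As a check, the Euler characteristic is 7 − 18 + 12 = 1, which agrees with 1 − 0 + 0 = 1.

H_0 ≅ Z,  H_1 ≅ Z_2,  H_2 = 0.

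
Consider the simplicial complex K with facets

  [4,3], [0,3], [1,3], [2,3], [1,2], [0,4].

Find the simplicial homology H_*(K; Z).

H_0 ≅ Z,  H_1 ≅ Z^2.

Order the vertices as 0 < 1 < 2 < 3 < 4. Listing each simplex with vertices in this order, K has dimension 1 with simplices:

  0-simplices (5): [0], [1], [2], [3], [4]
  1-simplices (6): [0,3], [0,4], [1,2], [1,3], [2,3], [3,4]

so the chain groups are C_0 ≅ Z^5, C_1 ≅ Z^6.

Boundary ∂_1: C_1 → C_0 is given by ∂[p,q] = [q] − [p]. For instance
  ∂[1,2] = [2] − [1].
The resulting 5×6 matrix has rank 4, and its Smith normal form has invariant factors (1,1,1,1).

Reading off H_k = ker ∂_k / im ∂_{k+1}:

  H_0: rank C_0 − rank ∂_1 = 5 − 4 = 1, and the invariant factors of ∂_1 are all 1, so H_0 ≅ Z.
  H_1: rank ker ∂_1 − rank ∂_2 = (6 − 4) − 0 = 2, and there is no ∂_2, so H_1 ≅ Z^2.

As a check, the Euler characteristic is 5 − 6 = -1, which agrees with 1 − 2 = -1.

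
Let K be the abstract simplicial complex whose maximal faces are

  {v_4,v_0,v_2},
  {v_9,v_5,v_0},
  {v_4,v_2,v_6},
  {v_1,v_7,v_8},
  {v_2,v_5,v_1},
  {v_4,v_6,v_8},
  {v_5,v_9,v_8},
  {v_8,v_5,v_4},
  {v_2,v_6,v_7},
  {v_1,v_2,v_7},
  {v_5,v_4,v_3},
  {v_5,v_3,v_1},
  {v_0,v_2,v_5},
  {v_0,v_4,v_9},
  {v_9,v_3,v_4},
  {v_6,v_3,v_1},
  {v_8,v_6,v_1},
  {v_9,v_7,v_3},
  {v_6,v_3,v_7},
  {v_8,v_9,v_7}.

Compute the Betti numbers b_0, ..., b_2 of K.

We work with the vertex ordering v_0 < v_1 < v_2 < v_3 < v_4 < v_5 < v_6 < v_7 < v_8 < v_9. The simplices of K, each written with vertices in increasing order, are:

  0-simplices (10): [v_0], [v_1], [v_2], [v_3], [v_4], [v_5], [v_6], [v_7], [v_8], [v_9]
  1-simplices (30): (30 of them)
  2-simplices (20): (20 of them)

Hence C_0 ≅ Z^10, C_1 ≅ Z^30, C_2 ≅ Z^20.

Boundary ∂_1: C_1 → C_0 maps an edge to its endpoints' difference, ∂[p,q] = q − p.
This gives a 10×30 integer matrix of rank 9; reducing to Smith normal form yields diagonal entries (1,1,1,1,1,1,1,1,1).

Boundary ∂_2: C_2 → C_1 maps a triangle to the signed sum of its edges. For instance
  ∂[v_1,v_2,v_7] = [v_2,v_7] − [v_1,v_7] + [v_1,v_2],
  ∂[v_0,v_4,v_9] = [v_4,v_9] − [v_0,v_9] + [v_0,v_4].
The resulting 30×20 matrix has rank 20, and its Smith normal form has invariant factors (1,1,1,1,1,1,1,1,1,1,1,1,1,1,1,1,1,1,1,2).

Computing H_k = (kernel of ∂_k) / (image of ∂_{k+1}):

  H_0: rank C_0 − rank ∂_1 = 10 − 9 = 1, and the invariant factors of ∂_1 are all 1, so H_0 ≅ Z.
  H_1: rank ker ∂_1 − rank ∂_2 = (30 − 9) − 20 = 1, and ∂_2 has invariant factor 2 > 1, so H_1 ≅ Z ⊕ Z_2.
  H_2: rank ker ∂_2 − rank ∂_3 = (20 − 20) − 0 = 0, and there is no ∂_3, so H_2 ≅ 0.

Hence the Betti numbers are b_0 = 1, b_1 = 1, b_2 = 0.

b_0 = 1, b_1 = 1, b_2 = 0.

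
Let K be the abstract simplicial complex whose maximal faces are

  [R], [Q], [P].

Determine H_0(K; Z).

H_0 = Z^3.

Fix the vertex order P < Q < R and write every simplex with vertices in increasing order. Then dim K = 0 and the simplices of K are:

  0-simplices (3): P, Q, R

giving chain groups C_0 ≅ Z^3.

Reading off H_k = ker ∂_k / im ∂_{k+1}:

  H_0: rank C_0 − rank ∂_1 = 3 − 0 = 3, and there is no ∂_1, so H_0 = Z^3.

(K is a triangulation of a set of 3 points.)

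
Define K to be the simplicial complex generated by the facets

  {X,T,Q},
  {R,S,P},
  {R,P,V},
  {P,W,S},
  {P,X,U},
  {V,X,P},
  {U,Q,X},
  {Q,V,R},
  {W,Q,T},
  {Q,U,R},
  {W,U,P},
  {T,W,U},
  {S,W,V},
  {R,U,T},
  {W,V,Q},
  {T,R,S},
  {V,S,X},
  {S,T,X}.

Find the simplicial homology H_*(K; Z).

H_0 = Z,  H_1 = Z ⊕ Z/2,  H_2 = 0.

Order the vertices as P < Q < R < S < T < U < V < W < X. Listing each simplex with vertices in this order, K has dimension 2 with simplices:

  0-simplices (9): P, Q, R, S, T, U, V, W, X
  1-simplices (27): PR, PS, PU, PV, PW, PX, QR, QT, QU, QV, QW, QX, RS, RT, RU, RV, ST, SV, SW, SX, TU, TW, TX, UW, UX, VW, VX
  2-simplices (18): PRS, PRV, PSW, PUW, PUX, PVX, QRU, QRV, QTW, QTX, QUX, QVW, RST, RTU, STX, SVW, SVX, TUW

giving chain groups C_0 ≅ Z^9, C_1 ≅ Z^27, C_2 ≅ Z^18.

Boundary ∂_1: C_1 → C_0 is given by ∂[p,q] = [q] − [p]. For instance
  ∂QV = V − Q.
As a 9×27 matrix over Z this has rank 8, with invariant factors (1,1,1,1,1,1,1,1).

Boundary ∂_2: C_2 → C_1 acts by ∂[p,q,r] = [q,r] − [p,r] + [p,q]. For instance
  ∂STX = TX − SX + ST,
  ∂PUW = UW − PW + PU.
This gives a 27×18 integer matrix of rank 18; reducing to Smith normal form yields diagonal entries (1,1,1,1,1,1,1,1,1,1,1,1,1,1,1,1,1,2).

Now H_k = ker ∂_k / im ∂_{k+1}, so:

  H_0: rank C_0 − rank ∂_1 = 9 − 8 = 1, and the invariant factors of ∂_1 are all 1, so H_0 ≅ Z.
  H_1: rank ker ∂_1 − rank ∂_2 = (27 − 8) − 18 = 1, and ∂_2 has invariant factor 2 > 1, so H_1 ≅ Z ⊕ Z/2.
  H_2: rank ker ∂_2 − rank ∂_3 = (18 − 18) − 0 = 0, and there is no ∂_3, so H_2 ≅ 0.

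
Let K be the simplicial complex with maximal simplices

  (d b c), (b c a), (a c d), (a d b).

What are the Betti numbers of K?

b_0 = 1, b_1 = 0, b_2 = 1.

Take the total order a < b < c < d on the vertex set. Then K (dimension 2) consists of the simplices:

  0-simplices (4): a, b, c, d
  1-simplices (6): ab, ac, ad, bc, bd, cd
  2-simplices (4): abc, abd, acd, bcd

Hence C_0 ≅ Z^4, C_1 ≅ Z^6, C_2 ≅ Z^4.

∂_1: C_1 → C_0 maps an edge to its endpoints' difference, ∂[p,q] = q − p. For instance
  ∂ab = b − a.
As a 4×6 matrix over Z this has rank 3, with invariant factors (1,1,1).

The boundary map ∂_2: C_2 → C_1 maps a triangle to the signed sum of its edges. For instance
  ∂abd = bd − ad + ab,
  ∂bcd = cd − bd + bc.
The 6×4 boundary matrix has rank 3 and Smith normal form diag(1,1,1).

From H_k ≅ ker(∂_k) / im(∂_{k+1}) we obtain:

  H_0: rank C_0 − rank ∂_1 = 4 − 3 = 1, and the invariant factors of ∂_1 are all 1, so H_0 = Z.
  H_1: rank ker ∂_1 − rank ∂_2 = (6 − 3) − 3 = 0, and the invariant factors of ∂_2 are all 1, so H_1 = 0.
  H_2: rank ker ∂_2 − rank ∂_3 = (4 − 3) − 0 = 1, and there is no ∂_3, so H_2 = Z.

(K is a triangulation of the 2-sphere S^2.)

Hence the Betti numbers are b_0 = 1, b_1 = 0, b_2 = 1.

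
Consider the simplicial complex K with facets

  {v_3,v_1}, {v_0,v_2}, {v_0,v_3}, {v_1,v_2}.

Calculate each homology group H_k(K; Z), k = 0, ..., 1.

H_0 ≅ Z,  H_1 ≅ Z.

Fix the vertex order v_0 < v_1 < v_2 < v_3 and write every simplex with vertices in increasing order. Then dim K = 1 and the simplices of K are:

  0-simplices (4): [v_0], [v_1], [v_2], [v_3]
  1-simplices (4): [v_0,v_2], [v_0,v_3], [v_1,v_2], [v_1,v_3]

giving chain groups C_0 ≅ Z^4, C_1 ≅ Z^4.

Boundary ∂_1: C_1 → C_0 sends each edge [p,q] (with p < q) to q − p. For instance
  ∂[v_0,v_3] = [v_3] − [v_0].
The 4×4 boundary matrix has rank 3 and Smith normal form diag(1,1,1).

From H_k ≅ ker(∂_k) / im(∂_{k+1}) we obtain:

  H_0: rank C_0 − rank ∂_1 = 4 − 3 = 1, and the invariant factors of ∂_1 are all 1, so H_0 ≅ Z.
  H_1: rank ker ∂_1 − rank ∂_2 = (4 − 3) − 0 = 1, and there is no ∂_2, so H_1 ≅ Z.

As a check, the Euler characteristic is 4 − 4 = 0, which agrees with 1 − 1 = 0.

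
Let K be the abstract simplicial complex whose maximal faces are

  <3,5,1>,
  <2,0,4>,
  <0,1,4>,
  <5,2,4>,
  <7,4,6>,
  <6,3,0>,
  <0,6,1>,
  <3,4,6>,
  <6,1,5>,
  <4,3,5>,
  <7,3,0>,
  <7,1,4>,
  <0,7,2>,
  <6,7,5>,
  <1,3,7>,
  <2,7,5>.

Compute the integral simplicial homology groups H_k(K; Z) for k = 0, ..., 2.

Take the total order 0 < 1 < 2 < 3 < 4 < 5 < 6 < 7 on the vertex set. Then K (dimension 2) consists of the simplices:

  0-simplices (8): [0], [1], [2], [3], [4], [5], [6], [7]
  1-simplices (24): (24 of them)
  2-simplices (16): [0,1,4], [0,1,6], [0,2,4], [0,2,7], [0,3,6], [0,3,7], [1,3,5], [1,3,7], [1,4,7], [1,5,6], [2,4,5], [2,5,7], [3,4,5], [3,4,6], [4,6,7], [5,6,7]

so the chain groups are C_0 ≅ Z^8, C_1 ≅ Z^24, C_2 ≅ Z^16.

The boundary map ∂_1: C_1 → C_0 is given by ∂[p,q] = [q] − [p]. For instance
  ∂[4,5] = [5] − [4].
The 8×24 boundary matrix has rank 7 and Smith normal form diag(1,1,1,1,1,1,1).

The boundary map ∂_2: C_2 → C_1 acts by ∂[p,q,r] = [q,r] − [p,r] + [p,q]. For instance
  ∂[4,6,7] = [6,7] − [4,7] + [4,6],
  ∂[0,1,4] = [1,4] − [0,4] + [0,1].
This gives a 24×16 integer matrix of rank 15; reducing to Smith normal form yields diagonal entries (1,1,1,1,1,1,1,1,1,1,1,1,1,1,1).

From H_k ≅ ker(∂_k) / im(∂_{k+1}) we obtain:

  H_0: rank C_0 − rank ∂_1 = 8 − 7 = 1, and the invariant factors of ∂_1 are all 1, so H_0 = Z.
  H_1: rank ker ∂_1 − rank ∂_2 = (24 − 7) − 15 = 2, and the invariant factors of ∂_2 are all 1, so H_1 = Z^2.
  H_2: rank ker ∂_2 − rank ∂_3 = (16 − 15) − 0 = 1, and there is no ∂_3, so H_2 = Z.

H_0 = Z,  H_1 = Z^2,  H_2 = Z.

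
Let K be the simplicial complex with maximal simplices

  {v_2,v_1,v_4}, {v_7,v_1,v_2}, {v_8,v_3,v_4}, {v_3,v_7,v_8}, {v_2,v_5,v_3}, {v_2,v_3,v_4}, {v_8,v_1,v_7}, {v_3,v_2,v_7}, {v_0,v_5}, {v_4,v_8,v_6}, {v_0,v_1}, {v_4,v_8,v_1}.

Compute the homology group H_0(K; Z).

H_0 = Z.

Order the vertices as v_0 < v_1 < v_2 < v_3 < v_4 < v_5 < v_6 < v_7 < v_8. Listing each simplex with vertices in this order, K has dimension 2 with simplices:

  0-simplices (9): [v_0], [v_1], [v_2], [v_3], [v_4], [v_5], [v_6], [v_7], [v_8]
  1-simplices (18): (18 of them)
  2-simplices (10): [v_1,v_2,v_4], [v_1,v_2,v_7], [v_1,v_4,v_8], [v_1,v_7,v_8], [v_2,v_3,v_4], [v_2,v_3,v_5], [v_2,v_3,v_7], [v_3,v_4,v_8], [v_3,v_7,v_8], [v_4,v_6,v_8]

so the chain groups are C_0 ≅ Z^9, C_1 ≅ Z^18, C_2 ≅ Z^10.

Boundary ∂_1: C_1 → C_0 maps an edge to its endpoints' difference, ∂[p,q] = q − p. For instance
  ∂[v_3,v_5] = [v_5] − [v_3].
The resulting 9×18 matrix has rank 8, and its Smith normal form has invariant factors (1,1,1,1,1,1,1,1).

The boundary map ∂_2: C_2 → C_1 acts by ∂[p,q,r] = [q,r] − [p,r] + [p,q]. For instance
  ∂[v_1,v_2,v_4] = [v_2,v_4] − [v_1,v_4] + [v_1,v_2],
  ∂[v_2,v_3,v_7] = [v_3,v_7] − [v_2,v_7] + [v_2,v_3].
As a 18×10 matrix over Z this has rank 9, with invariant factors (1,1,1,1,1,1,1,1,1).

Now H_k = ker ∂_k / im ∂_{k+1}, so:

  H_0: rank C_0 − rank ∂_1 = 9 − 8 = 1, and the invariant factors of ∂_1 are all 1, so H_0 ≅ Z.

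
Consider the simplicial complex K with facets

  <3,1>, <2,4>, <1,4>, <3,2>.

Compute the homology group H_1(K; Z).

Take the total order 1 < 2 < 3 < 4 on the vertex set. Then K (dimension 1) consists of the simplices:

  0-simplices (4): [1], [2], [3], [4]
  1-simplices (4): [1,3], [1,4], [2,3], [2,4]

Hence C_0 ≅ Z^4, C_1 ≅ Z^4.

Boundary ∂_1: C_1 → C_0 is given by ∂[p,q] = [q] − [p].
The 4×4 boundary matrix has rank 3 and Smith normal form diag(1,1,1).

Computing H_k = (kernel of ∂_k) / (image of ∂_{k+1}):

  H_1: rank ker ∂_1 − rank ∂_2 = (4 − 3) − 0 = 1, and there is no ∂_2, so H_1 = Z.

H_1 = Z.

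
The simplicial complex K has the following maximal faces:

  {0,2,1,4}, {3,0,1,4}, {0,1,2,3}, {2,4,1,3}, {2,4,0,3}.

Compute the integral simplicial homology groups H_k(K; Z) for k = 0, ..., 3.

Fix the vertex order 0 < 1 < 2 < 3 < 4 and write every simplex with vertices in increasing order. Then dim K = 3 and the simplices of K are:

  0-simplices (5): [0], [1], [2], [3], [4]
  1-simplices (10): [0,1], [0,2], [0,3], [0,4], [1,2], [1,3], [1,4], [2,3], [2,4], [3,4]
  2-simplices (10): [0,1,2], [0,1,3], [0,1,4], [0,2,3], [0,2,4], [0,3,4], [1,2,3], [1,2,4], [1,3,4], [2,3,4]
  3-simplices (5): [0,1,2,3], [0,1,2,4], [0,1,3,4], [0,2,3,4], [1,2,3,4]

so the chain groups are C_0 ≅ Z^5, C_1 ≅ Z^10, C_2 ≅ Z^10, C_3 ≅ Z^5.

Boundary ∂_1: C_1 → C_0 maps an edge to its endpoints' difference, ∂[p,q] = q − p.
The resulting 5×10 matrix has rank 4, and its Smith normal form has invariant factors (1,1,1,1).

∂_2: C_2 → C_1 sends each 2-simplex [p,q,r] to [q,r] − [p,r] + [p,q]. For instance
  ∂[0,1,3] = [1,3] − [0,3] + [0,1],
  ∂[0,2,3] = [2,3] − [0,3] + [0,2].
As a 10×10 matrix over Z this has rank 6, with invariant factors (1,1,1,1,1,1).

∂_3: C_3 → C_2 sends each 3-simplex σ to the alternating sum Σ_i (−1)^i (σ with its i-th vertex removed). For instance
  ∂[0,1,3,4] = [1,3,4] − [0,3,4] + [0,1,4] − [0,1,3],
  ∂[0,1,2,3] = [1,2,3] − [0,2,3] + [0,1,3] − [0,1,2].
The resulting 10×5 matrix has rank 4, and its Smith normal form has invariant factors (1,1,1,1).

Now H_k = ker ∂_k / im ∂_{k+1}, so:

  H_0: rank C_0 − rank ∂_1 = 5 − 4 = 1, and the invariant factors of ∂_1 are all 1, so H_0 = Z.
  H_1: rank ker ∂_1 − rank ∂_2 = (10 − 4) − 6 = 0, and the invariant factors of ∂_2 are all 1, so H_1 = 0.
  H_2: rank ker ∂_2 − rank ∂_3 = (10 − 6) − 4 = 0, and the invariant factors of ∂_3 are all 1, so H_2 = 0.
  H_3: rank ker ∂_3 − rank ∂_4 = (5 − 4) − 0 = 1, and there is no ∂_4, so H_3 = Z.

H_0 ≅ Z,  H_1 = 0,  H_2 = 0,  H_3 ≅ Z.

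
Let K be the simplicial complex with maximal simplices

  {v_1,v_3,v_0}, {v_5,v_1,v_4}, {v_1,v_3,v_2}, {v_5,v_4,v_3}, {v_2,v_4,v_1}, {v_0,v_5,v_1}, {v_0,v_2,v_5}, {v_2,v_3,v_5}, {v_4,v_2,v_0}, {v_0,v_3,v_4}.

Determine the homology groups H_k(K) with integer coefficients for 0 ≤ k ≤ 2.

Take the total order v_0 < v_1 < v_2 < v_3 < v_4 < v_5 on the vertex set. Then K (dimension 2) consists of the simplices:

  0-simplices (6): [v_0], [v_1], [v_2], [v_3], [v_4], [v_5]
  1-simplices (15): (15 of them)
  2-simplices (10): [v_0,v_1,v_3], [v_0,v_1,v_5], [v_0,v_2,v_4], [v_0,v_2,v_5], [v_0,v_3,v_4], [v_1,v_2,v_3], [v_1,v_2,v_4], [v_1,v_4,v_5], [v_2,v_3,v_5], [v_3,v_4,v_5]

giving chain groups C_0 ≅ Z^6, C_1 ≅ Z^15, C_2 ≅ Z^10.

Boundary ∂_1: C_1 → C_0 is given by ∂[p,q] = [q] − [p].
This gives a 6×15 integer matrix of rank 5; reducing to Smith normal form yields diagonal entries (1,1,1,1,1).

The boundary map ∂_2: C_2 → C_1 acts by ∂[p,q,r] = [q,r] − [p,r] + [p,q]. For instance
  ∂[v_2,v_3,v_5] = [v_3,v_5] − [v_2,v_5] + [v_2,v_3],
  ∂[v_0,v_1,v_5] = [v_1,v_5] − [v_0,v_5] + [v_0,v_1].
The resulting 15×10 matrix has rank 10, and its Smith normal form has invariant factors (1,1,1,1,1,1,1,1,1,2).

Reading off H_k = ker ∂_k / im ∂_{k+1}:

  H_0: rank C_0 − rank ∂_1 = 6 − 5 = 1, and the invariant factors of ∂_1 are all 1, so H_0 = Z.
  H_1: rank ker ∂_1 − rank ∂_2 = (15 − 5) − 10 = 0, and ∂_2 has invariant factor 2 > 1, so H_1 = Z/2Z.
  H_2: rank ker ∂_2 − rank ∂_3 = (10 − 10) − 0 = 0, and there is no ∂_3, so H_2 = 0.

As a check, the Euler characteristic is 6 − 15 + 10 = 1, which agrees with 1 − 0 + 0 = 1.

H_0 ≅ Z,  H_1 ≅ Z/2Z,  H_2 = 0.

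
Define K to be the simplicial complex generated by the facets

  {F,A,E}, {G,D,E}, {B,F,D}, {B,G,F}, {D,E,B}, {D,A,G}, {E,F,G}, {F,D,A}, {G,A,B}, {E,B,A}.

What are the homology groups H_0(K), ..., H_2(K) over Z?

H_0 = Z,  H_1 = Z/2,  H_2 = 0.

Fix the vertex order A < B < D < E < F < G and write every simplex with vertices in increasing order. Then dim K = 2 and the simplices of K are:

  0-simplices (6): A, B, D, E, F, G
  1-simplices (15): AB, AD, AE, AF, AG, BD, BE, BF, BG, DE, DF, DG, EF, EG, FG
  2-simplices (10): ABE, ABG, ADF, ADG, AEF, BDE, BDF, BFG, DEG, EFG

giving chain groups C_0 ≅ Z^6, C_1 ≅ Z^15, C_2 ≅ Z^10.

The boundary map ∂_1: C_1 → C_0 is given by ∂[p,q] = [q] − [p].
The resulting 6×15 matrix has rank 5, and its Smith normal form has invariant factors (1,1,1,1,1).

Boundary ∂_2: C_2 → C_1 acts by ∂[p,q,r] = [q,r] − [p,r] + [p,q]. For instance
  ∂ABG = BG − AG + AB,
  ∂EFG = FG − EG + EF.
The 15×10 boundary matrix has rank 10 and Smith normal form diag(1,1,1,1,1,1,1,1,1,2).

Reading off H_k = ker ∂_k / im ∂_{k+1}:

  H_0: rank C_0 − rank ∂_1 = 6 − 5 = 1, and the invariant factors of ∂_1 are all 1, so H_0 = Z.
  H_1: rank ker ∂_1 − rank ∂_2 = (15 − 5) − 10 = 0, and ∂_2 has invariant factor 2 > 1, so H_1 = Z/2.
  H_2: rank ker ∂_2 − rank ∂_3 = (10 − 10) − 0 = 0, and there is no ∂_3, so H_2 = 0.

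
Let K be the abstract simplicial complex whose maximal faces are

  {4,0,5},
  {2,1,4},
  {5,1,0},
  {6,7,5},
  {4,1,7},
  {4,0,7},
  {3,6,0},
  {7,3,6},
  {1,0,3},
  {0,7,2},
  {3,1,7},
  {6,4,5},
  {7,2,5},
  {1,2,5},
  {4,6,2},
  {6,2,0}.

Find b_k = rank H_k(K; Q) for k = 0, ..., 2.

b_0 = 1, b_1 = 2, b_2 = 1.

We work with the vertex ordering 0 < 1 < 2 < 3 < 4 < 5 < 6 < 7. The simplices of K, each written with vertices in increasing order, are:

  0-simplices (8): [0], [1], [2], [3], [4], [5], [6], [7]
  1-simplices (24): (24 of them)
  2-simplices (16): [0,1,3], [0,1,5], [0,2,6], [0,2,7], [0,3,6], [0,4,5], [0,4,7], [1,2,4], [1,2,5], [1,3,7], [1,4,7], [2,4,6], [2,5,7], [3,6,7], [4,5,6], [5,6,7]

giving chain groups C_0 ≅ Z^8, C_1 ≅ Z^24, C_2 ≅ Z^16.

∂_1: C_1 → C_0 sends each edge [p,q] (with p < q) to q − p.
The 8×24 boundary matrix has rank 7 and Smith normal form diag(1,1,1,1,1,1,1).

∂_2: C_2 → C_1 sends each 2-simplex [p,q,r] to [q,r] − [p,r] + [p,q]. For instance
  ∂[4,5,6] = [5,6] − [4,6] + [4,5],
  ∂[0,2,6] = [2,6] − [0,6] + [0,2].
The 24×16 boundary matrix has rank 15 and Smith normal form diag(1,1,1,1,1,1,1,1,1,1,1,1,1,1,1).

From H_k ≅ ker(∂_k) / im(∂_{k+1}) we obtain:

  H_0: rank C_0 − rank ∂_1 = 8 − 7 = 1, and the invariant factors of ∂_1 are all 1, so H_0 = Z.
  H_1: rank ker ∂_1 − rank ∂_2 = (24 − 7) − 15 = 2, and the invariant factors of ∂_2 are all 1, so H_1 = Z^2.
  H_2: rank ker ∂_2 − rank ∂_3 = (16 − 15) − 0 = 1, and there is no ∂_3, so H_2 = Z.

Hence the Betti numbers are b_0 = 1, b_1 = 2, b_2 = 1.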